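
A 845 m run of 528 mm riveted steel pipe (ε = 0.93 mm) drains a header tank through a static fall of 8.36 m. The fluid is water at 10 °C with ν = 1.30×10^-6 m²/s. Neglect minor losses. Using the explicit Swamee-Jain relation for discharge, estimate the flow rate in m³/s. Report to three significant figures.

Q ≈ 0.463 m³/s

Swamee-Jain (Type II): Q = -0.965·√(gD⁵h_f/L)·ln[ε/(3.7D) + √(3.17ν²L/(gD³h_f))]
√(gD⁵h_f/L) = √(9.81·0.528⁵·8.36/845) = 0.06311
ε/(3.7D) = 4.76×10^-4; √(3.17ν²L/(gD³h_f)) = 1.94×10^-5
Q = -0.965·0.06311·ln(4.954×10^-4) = 0.4635 m³/s
Check: V = 2.12 m/s, Re = 8.60×10^5, f = 0.02297, h_f = 8.39 m ≈ 8.36 m ✓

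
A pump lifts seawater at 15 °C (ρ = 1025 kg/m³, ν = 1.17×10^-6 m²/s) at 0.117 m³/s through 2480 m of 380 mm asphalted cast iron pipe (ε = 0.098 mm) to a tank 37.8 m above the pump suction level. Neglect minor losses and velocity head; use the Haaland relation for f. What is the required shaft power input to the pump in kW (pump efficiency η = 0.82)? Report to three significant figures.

V = 4Q/(πD²) = 1.032 m/s; Re = 3.35×10^5; ε/D = 2.58×10^-4; f = 0.01633
h_f = f(L/D)V²/2g = 5.781 m
Total head H = z + h_f = 37.8 + 5.781 = 43.58 m
P_hyd = ρgQH = 1025·9.81·0.117·43.58 = 51.27 kW
P_shaft = P_hyd/η = 51.27/0.82 = 62.53 kW

P_shaft ≈ 62.5 kW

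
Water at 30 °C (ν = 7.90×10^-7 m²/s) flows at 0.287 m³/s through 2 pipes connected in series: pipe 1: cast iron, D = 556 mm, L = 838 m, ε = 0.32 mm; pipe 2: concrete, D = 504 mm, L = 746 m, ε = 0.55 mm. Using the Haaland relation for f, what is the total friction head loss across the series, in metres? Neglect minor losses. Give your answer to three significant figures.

Pipe 1: V = 1.182 m/s, Re = 8.32×10^5, ε/D = 5.76×10^-4, f = 0.01775, h_1 = f(L/D)V²/2g = 1.905 m
Pipe 2: V = 1.439 m/s, Re = 9.18×10^5, ε/D = 0.00109, f = 0.02037, h_2 = f(L/D)V²/2g = 3.181 m
Series → Q common, losses add: H = Σh = 5.086 m

H ≈ 5.09 m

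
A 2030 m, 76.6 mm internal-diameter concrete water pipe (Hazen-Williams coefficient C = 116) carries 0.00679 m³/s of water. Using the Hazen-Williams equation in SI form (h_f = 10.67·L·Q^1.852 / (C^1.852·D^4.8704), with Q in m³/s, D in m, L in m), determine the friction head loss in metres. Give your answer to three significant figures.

h_f = 10.67·2030·0.00679^1.852 / (116^1.852·0.0766^4.8704) = 85.34 m

h_f ≈ 85.3 m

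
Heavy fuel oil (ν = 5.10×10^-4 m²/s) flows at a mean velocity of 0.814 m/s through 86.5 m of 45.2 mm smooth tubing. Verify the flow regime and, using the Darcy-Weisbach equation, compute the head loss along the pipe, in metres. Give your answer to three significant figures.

Re = VD/ν = 0.814·0.04520/5.10×10^-4 = 72.1 → laminar (Re < 2300)
f = 64/Re = 0.8871
h_f = f(L/D)V²/(2g) = 0.8871·(86.5/0.04520)·0.814²/(2·9.81) = 57.33 m

h_f ≈ 57.3 m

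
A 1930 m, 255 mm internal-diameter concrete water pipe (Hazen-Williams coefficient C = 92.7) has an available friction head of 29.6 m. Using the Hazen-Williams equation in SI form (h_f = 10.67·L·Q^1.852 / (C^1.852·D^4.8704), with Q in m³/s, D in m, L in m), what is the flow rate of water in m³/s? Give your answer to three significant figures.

Rearranging: Q = [h_f·C^1.852·D^4.8704 / (10.67·L)]^(1/1.852)
Q = [29.6·92.7^1.852·0.255^4.8704 / (10.67·1930)]^0.540 = 0.07441 m³/s

Q ≈ 0.0744 m³/s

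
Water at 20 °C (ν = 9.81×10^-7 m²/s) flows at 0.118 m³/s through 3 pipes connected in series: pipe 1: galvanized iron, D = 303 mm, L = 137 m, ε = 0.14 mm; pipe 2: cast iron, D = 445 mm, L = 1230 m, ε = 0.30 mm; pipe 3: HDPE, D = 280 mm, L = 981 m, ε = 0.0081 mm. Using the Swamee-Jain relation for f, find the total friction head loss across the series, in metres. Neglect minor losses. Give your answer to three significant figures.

H ≈ 11.4 m

Pipe 1: V = 1.636 m/s, Re = 5.05×10^5, ε/D = 4.62×10^-4, f = 0.01752, h_1 = f(L/D)V²/2g = 1.082 m
Pipe 2: V = 0.7587 m/s, Re = 3.44×10^5, ε/D = 6.74×10^-4, f = 0.01912, h_2 = f(L/D)V²/2g = 1.550 m
Pipe 3: V = 1.916 m/s, Re = 5.47×10^5, ε/D = 2.89×10^-5, f = 0.01336, h_3 = f(L/D)V²/2g = 8.758 m
Series → Q common, losses add: H = Σh = 11.39 m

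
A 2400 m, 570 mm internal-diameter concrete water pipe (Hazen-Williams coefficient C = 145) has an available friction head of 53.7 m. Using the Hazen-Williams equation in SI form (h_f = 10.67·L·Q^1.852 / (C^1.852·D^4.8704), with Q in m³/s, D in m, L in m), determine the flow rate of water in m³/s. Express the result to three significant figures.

Q ≈ 1.18 m³/s

Rearranging: Q = [h_f·C^1.852·D^4.8704 / (10.67·L)]^(1/1.852)
Q = [53.7·145^1.852·0.570^4.8704 / (10.67·2400)]^0.540 = 1.183 m³/s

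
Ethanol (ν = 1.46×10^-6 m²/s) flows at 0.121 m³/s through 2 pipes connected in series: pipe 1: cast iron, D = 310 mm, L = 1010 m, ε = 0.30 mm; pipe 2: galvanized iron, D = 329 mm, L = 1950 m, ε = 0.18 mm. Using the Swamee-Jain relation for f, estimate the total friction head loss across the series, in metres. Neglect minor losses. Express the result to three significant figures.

Pipe 1: V = 1.603 m/s, Re = 3.40×10^5, ε/D = 9.68×10^-4, f = 0.02050, h_1 = f(L/D)V²/2g = 8.748 m
Pipe 2: V = 1.423 m/s, Re = 3.21×10^5, ε/D = 5.47×10^-4, f = 0.01851, h_2 = f(L/D)V²/2g = 11.33 m
Series → Q common, losses add: H = Σh = 20.08 m

H ≈ 20.1 m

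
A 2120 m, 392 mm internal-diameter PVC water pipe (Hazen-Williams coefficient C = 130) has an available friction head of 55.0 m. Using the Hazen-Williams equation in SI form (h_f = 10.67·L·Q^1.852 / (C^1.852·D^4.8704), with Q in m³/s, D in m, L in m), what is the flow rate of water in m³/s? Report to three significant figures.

Rearranging: Q = [h_f·C^1.852·D^4.8704 / (10.67·L)]^(1/1.852)
Q = [55.0·130^1.852·0.392^4.8704 / (10.67·2120)]^0.540 = 0.4294 m³/s

Q ≈ 0.429 m³/s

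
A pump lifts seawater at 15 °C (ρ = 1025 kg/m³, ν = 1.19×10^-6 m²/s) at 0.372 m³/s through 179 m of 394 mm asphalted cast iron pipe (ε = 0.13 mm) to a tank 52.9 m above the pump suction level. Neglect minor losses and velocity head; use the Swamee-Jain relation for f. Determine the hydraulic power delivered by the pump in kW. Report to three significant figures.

P_hyd ≈ 211 kW

V = 4Q/(πD²) = 3.051 m/s; Re = 1.01×10^6; ε/D = 3.30×10^-4; f = 0.01601
h_f = f(L/D)V²/2g = 3.451 m
Total head H = z + h_f = 52.9 + 3.451 = 56.35 m
P_hyd = ρgQH = 1025·9.81·0.372·56.35 = 210.8 kW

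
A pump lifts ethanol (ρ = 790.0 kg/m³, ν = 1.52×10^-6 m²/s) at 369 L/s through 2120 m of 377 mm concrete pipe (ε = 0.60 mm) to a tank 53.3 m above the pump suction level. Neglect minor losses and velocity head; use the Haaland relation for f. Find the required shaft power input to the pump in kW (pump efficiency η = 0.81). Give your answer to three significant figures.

V = 4Q/(πD²) = 3.306 m/s; Re = 8.20×10^5; ε/D = 0.00159; f = 0.02234
h_f = f(L/D)V²/2g = 69.96 m
Total head H = z + h_f = 53.3 + 69.96 = 123.3 m
P_hyd = ρgQH = 790.0·9.81·0.369·123.3 = 352.5 kW
P_shaft = P_hyd/η = 352.5/0.81 = 435.2 kW

P_shaft ≈ 435 kW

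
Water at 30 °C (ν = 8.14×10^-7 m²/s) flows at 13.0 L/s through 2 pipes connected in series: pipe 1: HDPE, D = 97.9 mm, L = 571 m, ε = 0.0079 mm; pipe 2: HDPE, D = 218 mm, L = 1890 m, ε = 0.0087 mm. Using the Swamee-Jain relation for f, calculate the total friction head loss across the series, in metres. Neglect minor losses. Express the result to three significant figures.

H ≈ 15.3 m

Pipe 1: V = 1.727 m/s, Re = 2.08×10^5, ε/D = 8.07×10^-5, f = 0.01614, h_1 = f(L/D)V²/2g = 14.31 m
Pipe 2: V = 0.3483 m/s, Re = 9.33×10^4, ε/D = 3.99×10^-5, f = 0.01836, h_2 = f(L/D)V²/2g = 0.9840 m
Series → Q common, losses add: H = Σh = 15.29 m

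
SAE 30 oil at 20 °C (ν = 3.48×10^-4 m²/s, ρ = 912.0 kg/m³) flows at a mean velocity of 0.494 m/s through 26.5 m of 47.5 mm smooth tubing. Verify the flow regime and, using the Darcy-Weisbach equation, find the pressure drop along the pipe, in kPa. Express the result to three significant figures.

Re = VD/ν = 0.494·0.04750/3.48×10^-4 = 67.4 → laminar (Re < 2300)
f = 64/Re = 0.9492
h_f = f(L/D)V²/(2g) = 0.9492·(26.5/0.04750)·0.494²/(2·9.81) = 6.586 m
Δp = ρg·h_f = 912.0·9.81·6.586 = 58.93 kPa

Δp ≈ 58.9 kPa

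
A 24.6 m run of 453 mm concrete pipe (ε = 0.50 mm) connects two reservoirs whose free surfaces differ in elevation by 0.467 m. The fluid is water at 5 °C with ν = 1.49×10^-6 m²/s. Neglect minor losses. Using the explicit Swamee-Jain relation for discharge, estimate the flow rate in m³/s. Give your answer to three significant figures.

Q ≈ 0.463 m³/s

Swamee-Jain (Type II): Q = -0.965·√(gD⁵h_f/L)·ln[ε/(3.7D) + √(3.17ν²L/(gD³h_f))]
√(gD⁵h_f/L) = √(9.81·0.453⁵·0.467/24.6) = 0.05960
ε/(3.7D) = 2.98×10^-4; √(3.17ν²L/(gD³h_f)) = 2.02×10^-5
Q = -0.965·0.05960·ln(3.185×10^-4) = 0.4631 m³/s
Check: V = 2.87 m/s, Re = 8.74×10^5, f = 0.02053, h_f = 0.469 m ≈ 0.467 m ✓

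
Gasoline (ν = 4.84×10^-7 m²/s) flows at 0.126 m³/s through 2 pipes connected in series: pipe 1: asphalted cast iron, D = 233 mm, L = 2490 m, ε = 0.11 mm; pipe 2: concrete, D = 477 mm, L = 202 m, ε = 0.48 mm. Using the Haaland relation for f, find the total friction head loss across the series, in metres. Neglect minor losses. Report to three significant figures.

Pipe 1: V = 2.955 m/s, Re = 1.42×10^6, ε/D = 4.72×10^-4, f = 0.01685, h_1 = f(L/D)V²/2g = 80.13 m
Pipe 2: V = 0.7051 m/s, Re = 6.95×10^5, ε/D = 0.00101, f = 0.02008, h_2 = f(L/D)V²/2g = 0.2155 m
Series → Q common, losses add: H = Σh = 80.34 m

H ≈ 80.3 m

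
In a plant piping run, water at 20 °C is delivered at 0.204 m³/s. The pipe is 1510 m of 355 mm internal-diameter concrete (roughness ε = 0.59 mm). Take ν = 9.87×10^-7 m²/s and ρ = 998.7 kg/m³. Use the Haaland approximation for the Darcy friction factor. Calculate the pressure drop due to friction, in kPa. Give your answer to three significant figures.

Δp ≈ 204 kPa

V = 4Q/(πD²) = 4·0.204/(π·0.355²) = 2.061 m/s
Re = VD/ν = 2.061·0.355/9.87×10^-7 = 7.41×10^5 → turbulent
ε/D = 0.59/355 = 0.00166
Haaland: f = 0.02260
h_f = f(L/D)V²/(2g) = 0.02260·(1510/0.355)·2.061²/(2·9.81) = 20.81 m
Δp = ρg·h_f = 998.7·9.81·20.81 = 203.9 kPa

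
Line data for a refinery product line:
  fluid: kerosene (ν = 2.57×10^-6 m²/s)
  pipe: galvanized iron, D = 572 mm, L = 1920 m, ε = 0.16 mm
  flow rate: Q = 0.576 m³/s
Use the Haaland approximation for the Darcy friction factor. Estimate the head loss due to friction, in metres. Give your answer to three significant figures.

V = 4Q/(πD²) = 4·0.576/(π·0.572²) = 2.242 m/s
Re = VD/ν = 2.242·0.572/2.57×10^-6 = 4.99×10^5 → turbulent
ε/D = 0.16/572 = 2.80×10^-4
Haaland: f = 0.01599
h_f = f(L/D)V²/(2g) = 0.01599·(1920/0.572)·2.242²/(2·9.81) = 13.75 m

h_f ≈ 13.7 m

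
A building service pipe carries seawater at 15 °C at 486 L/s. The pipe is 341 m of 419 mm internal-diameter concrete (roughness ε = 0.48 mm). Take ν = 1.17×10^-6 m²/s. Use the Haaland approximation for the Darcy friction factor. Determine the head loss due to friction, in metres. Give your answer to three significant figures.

V = 4Q/(πD²) = 4·0.486/(π·0.419²) = 3.525 m/s
Re = VD/ν = 3.525·0.419/1.17×10^-6 = 1.26×10^6 → turbulent
ε/D = 0.48/419 = 0.00115
Haaland: f = 0.02053
h_f = f(L/D)V²/(2g) = 0.02053·(341/0.419)·3.525²/(2·9.81) = 10.58 m

h_f ≈ 10.6 m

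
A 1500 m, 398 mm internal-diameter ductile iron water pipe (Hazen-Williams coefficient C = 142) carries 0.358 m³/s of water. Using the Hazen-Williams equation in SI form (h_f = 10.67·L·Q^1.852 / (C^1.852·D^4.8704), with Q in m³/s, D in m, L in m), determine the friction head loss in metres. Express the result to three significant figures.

h_f ≈ 21.9 m

h_f = 10.67·1500·0.358^1.852 / (142^1.852·0.398^4.8704) = 21.91 m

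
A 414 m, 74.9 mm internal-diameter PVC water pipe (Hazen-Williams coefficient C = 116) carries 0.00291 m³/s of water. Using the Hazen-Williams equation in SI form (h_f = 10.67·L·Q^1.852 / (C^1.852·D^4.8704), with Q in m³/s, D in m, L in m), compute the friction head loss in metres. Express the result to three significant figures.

h_f = 10.67·414·0.00291^1.852 / (116^1.852·0.0749^4.8704) = 4.042 m

h_f ≈ 4.04 m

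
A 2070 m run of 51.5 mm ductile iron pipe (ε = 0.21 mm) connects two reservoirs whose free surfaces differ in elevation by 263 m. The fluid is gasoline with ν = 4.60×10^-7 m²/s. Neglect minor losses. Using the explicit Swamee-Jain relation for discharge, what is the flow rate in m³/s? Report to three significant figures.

Q ≈ 0.00438 m³/s

Swamee-Jain (Type II): Q = -0.965·√(gD⁵h_f/L)·ln[ε/(3.7D) + √(3.17ν²L/(gD³h_f))]
√(gD⁵h_f/L) = √(9.81·0.0515⁵·263/2070) = 6.720×10^-4
ε/(3.7D) = 0.00110; √(3.17ν²L/(gD³h_f)) = 6.28×10^-5
Q = -0.965·6.720×10^-4·ln(0.001165) = 0.004380 m³/s
Check: V = 2.10 m/s, Re = 2.35×10^5, f = 0.02920, h_f = 265 m ≈ 263 m ✓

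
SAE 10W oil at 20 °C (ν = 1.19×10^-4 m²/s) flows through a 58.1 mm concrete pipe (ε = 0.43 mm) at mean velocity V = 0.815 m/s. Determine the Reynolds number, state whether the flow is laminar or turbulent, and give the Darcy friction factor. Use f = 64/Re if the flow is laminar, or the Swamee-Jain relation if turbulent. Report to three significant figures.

Re ≈ 398; laminar; f = 64/Re ≈ 0.161

Re = VD/ν = 0.8150·0.0581/1.19×10^-4 = 398
Re < 2300 → laminar → f = 64/Re = 0.1608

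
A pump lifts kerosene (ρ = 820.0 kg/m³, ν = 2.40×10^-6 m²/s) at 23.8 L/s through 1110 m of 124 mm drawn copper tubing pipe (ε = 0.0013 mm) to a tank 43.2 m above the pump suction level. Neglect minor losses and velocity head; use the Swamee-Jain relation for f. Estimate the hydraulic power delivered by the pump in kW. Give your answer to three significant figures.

V = 4Q/(πD²) = 1.971 m/s; Re = 1.02×10^5; ε/D = 1.05×10^-5; f = 0.01786
h_f = f(L/D)V²/2g = 31.65 m
Total head H = z + h_f = 43.2 + 31.65 = 74.85 m
P_hyd = ρgQH = 820.0·9.81·0.0238·74.85 = 14.33 kW

P_hyd ≈ 14.3 kW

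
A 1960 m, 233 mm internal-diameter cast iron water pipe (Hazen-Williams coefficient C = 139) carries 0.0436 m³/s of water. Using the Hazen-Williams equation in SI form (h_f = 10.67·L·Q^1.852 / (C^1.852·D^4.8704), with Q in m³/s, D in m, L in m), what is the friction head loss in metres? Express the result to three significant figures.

h_f ≈ 8.19 m

h_f = 10.67·1960·0.0436^1.852 / (139^1.852·0.233^4.8704) = 8.187 m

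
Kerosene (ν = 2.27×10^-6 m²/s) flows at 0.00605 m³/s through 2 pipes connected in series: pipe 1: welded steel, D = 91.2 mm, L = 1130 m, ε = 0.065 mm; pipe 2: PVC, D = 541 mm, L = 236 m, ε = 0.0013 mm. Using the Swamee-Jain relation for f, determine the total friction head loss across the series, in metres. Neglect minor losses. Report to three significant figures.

H ≈ 13.2 m

Pipe 1: V = 0.9261 m/s, Re = 3.72×10^4, ε/D = 7.13×10^-4, f = 0.02445, h_1 = f(L/D)V²/2g = 13.24 m
Pipe 2: V = 0.02632 m/s, Re = 6270, ε/D = 2.40×10^-6, f = 0.03537, h_2 = f(L/D)V²/2g = 5.447×10^-4 m
Series → Q common, losses add: H = Σh = 13.25 m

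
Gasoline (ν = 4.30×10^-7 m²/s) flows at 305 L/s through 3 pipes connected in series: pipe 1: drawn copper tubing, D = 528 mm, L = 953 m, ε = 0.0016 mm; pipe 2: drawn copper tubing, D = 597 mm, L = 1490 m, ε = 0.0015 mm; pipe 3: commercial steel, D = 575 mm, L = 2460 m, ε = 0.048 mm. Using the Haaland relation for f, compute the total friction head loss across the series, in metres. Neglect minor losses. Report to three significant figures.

Pipe 1: V = 1.393 m/s, Re = 1.71×10^6, ε/D = 3.03×10^-6, f = 0.01068, h_1 = f(L/D)V²/2g = 1.906 m
Pipe 2: V = 1.090 m/s, Re = 1.51×10^6, ε/D = 2.51×10^-6, f = 0.01087, h_2 = f(L/D)V²/2g = 1.642 m
Pipe 3: V = 1.175 m/s, Re = 1.57×10^6, ε/D = 8.35×10^-5, f = 0.01262, h_3 = f(L/D)V²/2g = 3.797 m
Series → Q common, losses add: H = Σh = 7.345 m

H ≈ 7.35 m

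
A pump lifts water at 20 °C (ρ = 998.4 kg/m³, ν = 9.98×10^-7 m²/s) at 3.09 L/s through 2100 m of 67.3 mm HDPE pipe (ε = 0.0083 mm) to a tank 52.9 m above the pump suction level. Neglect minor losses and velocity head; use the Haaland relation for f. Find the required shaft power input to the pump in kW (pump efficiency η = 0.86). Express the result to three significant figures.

P_shaft ≈ 2.72 kW

V = 4Q/(πD²) = 0.8686 m/s; Re = 5.86×10^4; ε/D = 1.23×10^-4; f = 0.02039
h_f = f(L/D)V²/2g = 24.46 m
Total head H = z + h_f = 52.9 + 24.46 = 77.36 m
P_hyd = ρgQH = 998.4·9.81·0.00309·77.36 = 2.341 kW
P_shaft = P_hyd/η = 2.341/0.86 = 2.722 kW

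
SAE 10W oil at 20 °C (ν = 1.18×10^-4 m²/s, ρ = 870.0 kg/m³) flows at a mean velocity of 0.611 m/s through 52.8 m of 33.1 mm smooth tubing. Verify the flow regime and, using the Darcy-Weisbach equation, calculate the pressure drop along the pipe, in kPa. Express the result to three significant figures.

Re = VD/ν = 0.611·0.03310/1.18×10^-4 = 171 → laminar (Re < 2300)
f = 64/Re = 0.3734
h_f = f(L/D)V²/(2g) = 0.3734·(52.8/0.03310)·0.611²/(2·9.81) = 11.33 m
Δp = ρg·h_f = 870.0·9.81·11.33 = 96.73 kPa

Δp ≈ 96.7 kPa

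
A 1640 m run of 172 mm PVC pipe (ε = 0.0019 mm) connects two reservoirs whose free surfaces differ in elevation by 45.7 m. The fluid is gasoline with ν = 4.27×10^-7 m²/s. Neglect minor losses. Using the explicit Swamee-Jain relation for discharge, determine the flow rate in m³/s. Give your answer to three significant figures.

Swamee-Jain (Type II): Q = -0.965·√(gD⁵h_f/L)·ln[ε/(3.7D) + √(3.17ν²L/(gD³h_f))]
√(gD⁵h_f/L) = √(9.81·0.172⁵·45.7/1640) = 0.006415
ε/(3.7D) = 2.99×10^-6; √(3.17ν²L/(gD³h_f)) = 2.04×10^-5
Q = -0.965·0.006415·ln(2.337×10^-5) = 0.06601 m³/s
Check: V = 2.84 m/s, Re = 1.14×10^6, f = 0.01164, h_f = 45.7 m ≈ 45.7 m ✓

Q ≈ 0.0660 m³/s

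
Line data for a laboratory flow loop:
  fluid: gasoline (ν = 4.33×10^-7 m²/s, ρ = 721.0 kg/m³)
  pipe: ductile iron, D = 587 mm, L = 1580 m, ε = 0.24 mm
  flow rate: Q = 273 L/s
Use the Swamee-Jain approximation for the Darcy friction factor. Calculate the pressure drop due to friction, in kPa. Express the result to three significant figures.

Δp ≈ 16.3 kPa

V = 4Q/(πD²) = 4·0.273/(π·0.587²) = 1.009 m/s
Re = VD/ν = 1.009·0.587/4.33×10^-7 = 1.37×10^6 → turbulent
ε/D = 0.24/587 = 4.09×10^-4
Swamee-Jain: f = 0.01649
h_f = f(L/D)V²/(2g) = 0.01649·(1580/0.587)·1.009²/(2·9.81) = 2.302 m
Δp = ρg·h_f = 721.0·9.81·2.302 = 16.28 kPa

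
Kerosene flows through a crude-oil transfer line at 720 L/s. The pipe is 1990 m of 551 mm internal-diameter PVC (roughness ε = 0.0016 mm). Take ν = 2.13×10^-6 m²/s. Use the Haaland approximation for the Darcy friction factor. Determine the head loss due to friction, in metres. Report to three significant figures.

V = 4Q/(πD²) = 4·0.720/(π·0.551²) = 3.020 m/s
Re = VD/ν = 3.020·0.551/2.13×10^-6 = 7.81×10^5 → turbulent
ε/D = 0.0016/551 = 2.90×10^-6
Haaland: f = 0.01212
h_f = f(L/D)V²/(2g) = 0.01212·(1990/0.551)·3.020²/(2·9.81) = 20.35 m

h_f ≈ 20.3 m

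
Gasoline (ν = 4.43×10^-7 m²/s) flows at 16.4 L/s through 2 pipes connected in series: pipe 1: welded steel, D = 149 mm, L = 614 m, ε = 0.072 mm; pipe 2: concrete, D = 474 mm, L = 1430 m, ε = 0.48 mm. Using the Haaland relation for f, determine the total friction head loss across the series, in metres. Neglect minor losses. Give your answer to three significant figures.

H ≈ 3.36 m

Pipe 1: V = 0.9405 m/s, Re = 3.16×10^5, ε/D = 4.83×10^-4, f = 0.01791, h_1 = f(L/D)V²/2g = 3.328 m
Pipe 2: V = 0.09294 m/s, Re = 9.94×10^4, ε/D = 0.00101, f = 0.02202, h_2 = f(L/D)V²/2g = 0.02925 m
Series → Q common, losses add: H = Σh = 3.357 m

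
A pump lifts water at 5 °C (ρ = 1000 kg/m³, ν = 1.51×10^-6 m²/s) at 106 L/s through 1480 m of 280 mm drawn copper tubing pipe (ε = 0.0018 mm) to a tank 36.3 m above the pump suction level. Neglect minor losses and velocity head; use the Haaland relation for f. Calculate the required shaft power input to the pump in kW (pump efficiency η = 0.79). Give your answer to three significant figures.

V = 4Q/(πD²) = 1.721 m/s; Re = 3.19×10^5; ε/D = 6.43×10^-6; f = 0.01423
h_f = f(L/D)V²/2g = 11.36 m
Total head H = z + h_f = 36.3 + 11.36 = 47.66 m
P_hyd = ρgQH = 1000·9.81·0.106·47.66 = 49.56 kW
P_shaft = P_hyd/η = 49.56/0.79 = 62.73 kW

P_shaft ≈ 62.7 kW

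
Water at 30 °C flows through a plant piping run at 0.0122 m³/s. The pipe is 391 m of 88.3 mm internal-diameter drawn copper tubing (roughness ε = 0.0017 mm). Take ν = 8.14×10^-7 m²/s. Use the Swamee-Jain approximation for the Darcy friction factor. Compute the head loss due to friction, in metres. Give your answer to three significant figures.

h_f ≈ 13.9 m

V = 4Q/(πD²) = 4·0.0122/(π·0.0883²) = 1.992 m/s
Re = VD/ν = 1.992·0.0883/8.14×10^-7 = 2.16×10^5 → turbulent
ε/D = 0.0017/88.3 = 1.93×10^-5
Swamee-Jain: f = 0.01548
h_f = f(L/D)V²/(2g) = 0.01548·(391/0.0883)·1.992²/(2·9.81) = 13.87 m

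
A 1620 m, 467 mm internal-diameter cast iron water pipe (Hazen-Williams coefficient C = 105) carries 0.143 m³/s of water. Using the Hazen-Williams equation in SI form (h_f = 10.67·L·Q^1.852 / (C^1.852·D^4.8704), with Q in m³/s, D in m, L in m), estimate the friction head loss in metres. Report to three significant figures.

h_f ≈ 3.47 m

h_f = 10.67·1620·0.143^1.852 / (105^1.852·0.467^4.8704) = 3.473 m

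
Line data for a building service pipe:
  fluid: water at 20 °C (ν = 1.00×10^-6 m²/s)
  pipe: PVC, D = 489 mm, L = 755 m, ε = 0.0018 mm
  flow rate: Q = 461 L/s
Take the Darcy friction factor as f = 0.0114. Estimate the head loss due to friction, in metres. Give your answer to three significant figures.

h_f ≈ 5.41 m

V = 4Q/(πD²) = 4·0.461/(π·0.489²) = 2.455 m/s
h_f = f(L/D)V²/(2g) = 0.01140·(755/0.489)·2.455²/(2·9.81) = 5.405 m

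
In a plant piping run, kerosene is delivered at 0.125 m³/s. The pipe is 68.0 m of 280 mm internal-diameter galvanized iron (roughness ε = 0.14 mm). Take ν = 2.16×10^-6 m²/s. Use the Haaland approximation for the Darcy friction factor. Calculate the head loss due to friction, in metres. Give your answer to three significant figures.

h_f ≈ 0.930 m

V = 4Q/(πD²) = 4·0.125/(π·0.280²) = 2.030 m/s
Re = VD/ν = 2.030·0.280/2.16×10^-6 = 2.63×10^5 → turbulent
ε/D = 0.14/280 = 5.00×10^-4
Haaland: f = 0.01824
h_f = f(L/D)V²/(2g) = 0.01824·(68.0/0.280)·2.030²/(2·9.81) = 0.9303 m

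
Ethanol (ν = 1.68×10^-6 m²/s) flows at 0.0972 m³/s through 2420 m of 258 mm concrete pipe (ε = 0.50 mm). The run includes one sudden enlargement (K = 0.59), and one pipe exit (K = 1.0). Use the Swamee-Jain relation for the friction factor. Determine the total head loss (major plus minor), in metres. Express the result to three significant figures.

V = 4Q/(πD²) = 1.859 m/s; V²/2g = 0.1762 m
Re = 2.86×10^5, ε/D = 0.00194 → f = 0.02402 (Swamee-Jain)
Major: h_f = f(L/D)·V²/2g = 0.02402·9380·0.1762 = 39.70 m
Minor: ΣK = 1.59; h_m = ΣK·V²/2g = 0.2801 m
Total H_L = 39.70 + 0.2801 = 39.98 m

H_L ≈ 40.0 m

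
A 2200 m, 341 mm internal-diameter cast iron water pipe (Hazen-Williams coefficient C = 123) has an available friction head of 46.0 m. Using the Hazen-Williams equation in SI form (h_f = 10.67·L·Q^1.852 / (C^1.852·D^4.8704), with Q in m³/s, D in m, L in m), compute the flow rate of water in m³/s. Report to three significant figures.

Rearranging: Q = [h_f·C^1.852·D^4.8704 / (10.67·L)]^(1/1.852)
Q = [46.0·123^1.852·0.341^4.8704 / (10.67·2200)]^0.540 = 0.2506 m³/s

Q ≈ 0.251 m³/s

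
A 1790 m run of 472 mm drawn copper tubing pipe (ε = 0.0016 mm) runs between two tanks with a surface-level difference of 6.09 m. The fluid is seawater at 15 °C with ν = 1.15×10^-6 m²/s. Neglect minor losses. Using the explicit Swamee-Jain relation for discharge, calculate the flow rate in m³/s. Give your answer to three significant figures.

Q ≈ 0.276 m³/s

Swamee-Jain (Type II): Q = -0.965·√(gD⁵h_f/L)·ln[ε/(3.7D) + √(3.17ν²L/(gD³h_f))]
√(gD⁵h_f/L) = √(9.81·0.472⁵·6.09/1790) = 0.02796
ε/(3.7D) = 9.16×10^-7; √(3.17ν²L/(gD³h_f)) = 3.46×10^-5
Q = -0.965·0.02796·ln(3.548×10^-5) = 0.2765 m³/s
Check: V = 1.58 m/s, Re = 6.49×10^5, f = 0.01257, h_f = 6.07 m ≈ 6.09 m ✓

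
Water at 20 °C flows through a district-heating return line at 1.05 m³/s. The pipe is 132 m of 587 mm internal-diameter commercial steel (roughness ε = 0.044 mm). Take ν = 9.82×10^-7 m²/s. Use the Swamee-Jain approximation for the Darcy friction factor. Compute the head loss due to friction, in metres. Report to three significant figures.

h_f ≈ 2.12 m

V = 4Q/(πD²) = 4·1.05/(π·0.587²) = 3.880 m/s
Re = VD/ν = 3.880·0.587/9.82×10^-7 = 2.32×10^6 → turbulent
ε/D = 0.044/587 = 7.50×10^-5
Swamee-Jain: f = 0.01230
h_f = f(L/D)V²/(2g) = 0.01230·(132/0.587)·3.880²/(2·9.81) = 2.122 m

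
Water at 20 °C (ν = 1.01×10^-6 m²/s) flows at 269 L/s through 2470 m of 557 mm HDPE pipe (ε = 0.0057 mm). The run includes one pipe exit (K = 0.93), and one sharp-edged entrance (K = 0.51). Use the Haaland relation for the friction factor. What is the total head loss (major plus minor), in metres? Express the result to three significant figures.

H_L ≈ 3.60 m

V = 4Q/(πD²) = 1.104 m/s; V²/2g = 0.06212 m
Re = 6.09×10^5, ε/D = 1.02×10^-5 → f = 0.01275 (Haaland)
Major: h_f = f(L/D)·V²/2g = 0.01275·4434·0.06212 = 3.511 m
Minor: ΣK = 1.44; h_m = ΣK·V²/2g = 0.08945 m
Total H_L = 3.511 + 0.08945 = 3.601 m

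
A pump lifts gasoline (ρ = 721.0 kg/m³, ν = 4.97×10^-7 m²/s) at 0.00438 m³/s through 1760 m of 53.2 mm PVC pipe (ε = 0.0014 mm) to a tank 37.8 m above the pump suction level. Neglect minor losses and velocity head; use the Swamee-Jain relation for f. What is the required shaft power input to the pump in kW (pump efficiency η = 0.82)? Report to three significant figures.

V = 4Q/(πD²) = 1.970 m/s; Re = 2.11×10^5; ε/D = 2.63×10^-5; f = 0.01562
h_f = f(L/D)V²/2g = 102.3 m
Total head H = z + h_f = 37.8 + 102.3 = 140.1 m
P_hyd = ρgQH = 721.0·9.81·0.00438·140.1 = 4.339 kW
P_shaft = P_hyd/η = 4.339/0.82 = 5.291 kW

P_shaft ≈ 5.29 kW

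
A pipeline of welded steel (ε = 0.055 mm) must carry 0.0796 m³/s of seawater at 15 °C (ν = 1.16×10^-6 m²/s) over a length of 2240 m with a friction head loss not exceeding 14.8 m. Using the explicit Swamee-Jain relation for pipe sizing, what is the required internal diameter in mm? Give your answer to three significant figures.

Swamee-Jain (Type III): D = 0.66·[ε^1.25·(LQ²/(gh_f))^4.75 + ν·Q^9.4·(L/(gh_f))^5.2]^0.04
LQ²/(gh_f) = 0.09776; L/(gh_f) = 15.43
Term 1 = ε^1.25·(…)^4.75 = 7.56×10^-11; Term 2 = ν·Q^9.4·(…)^5.2 = 8.17×10^-11
D = 0.66·(7.56×10^-11 + 8.17×10^-11)^0.04 = 0.2676 m = 268 mm
Check: V = 1.42 m/s, Re = 3.27×10^5, f = 0.01621, h_f = 13.9 m ≈ 14.8 m ✓

D ≈ 268 mm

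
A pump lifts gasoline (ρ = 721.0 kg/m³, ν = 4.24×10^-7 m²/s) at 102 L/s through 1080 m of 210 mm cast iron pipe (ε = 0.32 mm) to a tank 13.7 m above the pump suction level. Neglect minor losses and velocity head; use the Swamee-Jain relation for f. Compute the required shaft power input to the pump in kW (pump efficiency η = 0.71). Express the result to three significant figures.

V = 4Q/(πD²) = 2.945 m/s; Re = 1.46×10^6; ε/D = 0.00152; f = 0.02203
h_f = f(L/D)V²/2g = 50.09 m
Total head H = z + h_f = 13.7 + 50.09 = 63.79 m
P_hyd = ρgQH = 721.0·9.81·0.102·63.79 = 46.02 kW
P_shaft = P_hyd/η = 46.02/0.71 = 64.82 kW

P_shaft ≈ 64.8 kW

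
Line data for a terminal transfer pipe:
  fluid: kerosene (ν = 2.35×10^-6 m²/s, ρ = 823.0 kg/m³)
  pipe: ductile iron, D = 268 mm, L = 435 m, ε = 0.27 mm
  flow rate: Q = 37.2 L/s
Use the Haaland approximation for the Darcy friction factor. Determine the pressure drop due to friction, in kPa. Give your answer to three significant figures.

V = 4Q/(πD²) = 4·0.0372/(π·0.268²) = 0.6595 m/s
Re = VD/ν = 0.6595·0.268/2.35×10^-6 = 7.52×10^4 → turbulent
ε/D = 0.27/268 = 0.00101
Haaland: f = 0.02261
h_f = f(L/D)V²/(2g) = 0.02261·(435/0.268)·0.6595²/(2·9.81) = 0.8136 m
Δp = ρg·h_f = 823.0·9.81·0.8136 = 6.568 kPa

Δp ≈ 6.57 kPa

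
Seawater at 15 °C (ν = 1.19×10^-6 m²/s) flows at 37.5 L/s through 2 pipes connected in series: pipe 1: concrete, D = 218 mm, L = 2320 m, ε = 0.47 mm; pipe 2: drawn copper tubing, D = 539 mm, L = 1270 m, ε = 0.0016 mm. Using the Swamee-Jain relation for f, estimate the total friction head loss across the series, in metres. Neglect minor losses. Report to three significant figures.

Pipe 1: V = 1.005 m/s, Re = 1.84×10^5, ε/D = 0.00216, f = 0.02499, h_1 = f(L/D)V²/2g = 13.68 m
Pipe 2: V = 0.1643 m/s, Re = 7.44×10^4, ε/D = 2.97×10^-6, f = 0.01903, h_2 = f(L/D)V²/2g = 0.06174 m
Series → Q common, losses add: H = Σh = 13.75 m

H ≈ 13.7 m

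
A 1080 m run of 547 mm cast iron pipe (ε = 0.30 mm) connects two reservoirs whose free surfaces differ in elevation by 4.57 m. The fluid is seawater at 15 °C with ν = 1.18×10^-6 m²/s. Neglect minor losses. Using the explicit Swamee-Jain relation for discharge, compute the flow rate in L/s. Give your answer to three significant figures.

Q ≈ 377 L/s

Swamee-Jain (Type II): Q = -0.965·√(gD⁵h_f/L)·ln[ε/(3.7D) + √(3.17ν²L/(gD³h_f))]
√(gD⁵h_f/L) = √(9.81·0.547⁵·4.57/1080) = 0.04509
ε/(3.7D) = 1.48×10^-4; √(3.17ν²L/(gD³h_f)) = 2.55×10^-5
Q = -0.965·0.04509·ln(1.737×10^-4) = 0.3767 m³/s
Check: V = 1.60 m/s, Re = 7.43×10^5, f = 0.01778, h_f = 4.60 m ≈ 4.57 m ✓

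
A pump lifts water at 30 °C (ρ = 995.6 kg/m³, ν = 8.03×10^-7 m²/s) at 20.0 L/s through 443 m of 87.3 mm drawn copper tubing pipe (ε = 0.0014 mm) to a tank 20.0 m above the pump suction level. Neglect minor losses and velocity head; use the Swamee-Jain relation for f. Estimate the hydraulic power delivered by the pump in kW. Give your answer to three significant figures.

P_hyd ≈ 11.8 kW

V = 4Q/(πD²) = 3.341 m/s; Re = 3.63×10^5; ε/D = 1.60×10^-5; f = 0.01408
h_f = f(L/D)V²/2g = 40.66 m
Total head H = z + h_f = 20.0 + 40.66 = 60.66 m
P_hyd = ρgQH = 995.6·9.81·0.0200·60.66 = 11.85 kW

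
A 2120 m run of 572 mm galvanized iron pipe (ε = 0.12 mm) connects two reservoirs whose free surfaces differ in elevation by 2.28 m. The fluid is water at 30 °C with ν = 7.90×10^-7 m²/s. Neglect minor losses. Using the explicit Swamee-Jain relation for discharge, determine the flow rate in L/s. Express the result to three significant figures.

Q ≈ 229 L/s

Swamee-Jain (Type II): Q = -0.965·√(gD⁵h_f/L)·ln[ε/(3.7D) + √(3.17ν²L/(gD³h_f))]
√(gD⁵h_f/L) = √(9.81·0.572⁵·2.28/2120) = 0.02542
ε/(3.7D) = 5.67×10^-5; √(3.17ν²L/(gD³h_f)) = 3.17×10^-5
Q = -0.965·0.02542·ln(8.835×10^-5) = 0.2289 m³/s
Check: V = 0.891 m/s, Re = 6.45×10^5, f = 0.01530, h_f = 2.29 m ≈ 2.28 m ✓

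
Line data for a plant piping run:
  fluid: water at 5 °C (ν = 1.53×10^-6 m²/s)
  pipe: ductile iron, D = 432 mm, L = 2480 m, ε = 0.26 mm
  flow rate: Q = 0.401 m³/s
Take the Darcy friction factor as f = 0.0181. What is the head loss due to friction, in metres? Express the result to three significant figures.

h_f ≈ 39.6 m

V = 4Q/(πD²) = 4·0.401/(π·0.432²) = 2.736 m/s
h_f = f(L/D)V²/(2g) = 0.01810·(2480/0.432)·2.736²/(2·9.81) = 39.64 m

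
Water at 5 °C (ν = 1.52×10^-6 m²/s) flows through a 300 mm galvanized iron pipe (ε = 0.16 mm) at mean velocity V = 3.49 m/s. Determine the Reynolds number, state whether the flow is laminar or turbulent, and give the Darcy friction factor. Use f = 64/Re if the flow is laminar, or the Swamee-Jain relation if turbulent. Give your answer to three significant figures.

Re = VD/ν = 3.490·0.300/1.52×10^-6 = 6.89×10^5
Re > 4000 → turbulent; ε/D = 5.33×10^-4
Swamee-Jain: f = 0.01774

Re ≈ 6.89×10^5; turbulent; f ≈ 0.0177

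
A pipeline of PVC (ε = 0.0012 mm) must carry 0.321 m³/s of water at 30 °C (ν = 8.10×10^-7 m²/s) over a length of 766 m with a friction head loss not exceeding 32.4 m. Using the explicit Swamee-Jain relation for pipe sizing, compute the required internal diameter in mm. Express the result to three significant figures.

Swamee-Jain (Type III): D = 0.66·[ε^1.25·(LQ²/(gh_f))^4.75 + ν·Q^9.4·(L/(gh_f))^5.2]^0.04
LQ²/(gh_f) = 0.2483; L/(gh_f) = 2.410
Term 1 = ε^1.25·(…)^4.75 = 5.31×10^-11; Term 2 = ν·Q^9.4·(…)^5.2 = 1.80×10^-9
D = 0.66·(5.31×10^-11 + 1.80×10^-9)^0.04 = 0.2953 m = 295 mm
Check: V = 4.69 m/s, Re = 1.71×10^6, f = 0.01077, h_f = 31.3 m ≈ 32.4 m ✓

D ≈ 295 mm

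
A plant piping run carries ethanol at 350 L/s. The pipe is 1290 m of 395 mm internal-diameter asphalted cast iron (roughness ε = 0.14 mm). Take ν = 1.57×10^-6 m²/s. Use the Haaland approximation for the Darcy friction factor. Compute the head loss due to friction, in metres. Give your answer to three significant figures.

V = 4Q/(πD²) = 4·0.350/(π·0.395²) = 2.856 m/s
Re = VD/ν = 2.856·0.395/1.57×10^-6 = 7.19×10^5 → turbulent
ε/D = 0.14/395 = 3.54×10^-4
Haaland: f = 0.01628
h_f = f(L/D)V²/(2g) = 0.01628·(1290/0.395)·2.856²/(2·9.81) = 22.10 m

h_f ≈ 22.1 m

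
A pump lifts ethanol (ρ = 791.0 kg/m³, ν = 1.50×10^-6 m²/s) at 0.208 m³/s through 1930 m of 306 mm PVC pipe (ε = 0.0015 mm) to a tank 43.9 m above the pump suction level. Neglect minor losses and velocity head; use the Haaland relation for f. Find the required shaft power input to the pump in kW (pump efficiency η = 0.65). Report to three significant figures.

V = 4Q/(πD²) = 2.828 m/s; Re = 5.77×10^5; ε/D = 4.90×10^-6; f = 0.01279
h_f = f(L/D)V²/2g = 32.90 m
Total head H = z + h_f = 43.9 + 32.90 = 76.80 m
P_hyd = ρgQH = 791.0·9.81·0.208·76.80 = 124.0 kW
P_shaft = P_hyd/η = 124.0/0.65 = 190.7 kW

P_shaft ≈ 191 kW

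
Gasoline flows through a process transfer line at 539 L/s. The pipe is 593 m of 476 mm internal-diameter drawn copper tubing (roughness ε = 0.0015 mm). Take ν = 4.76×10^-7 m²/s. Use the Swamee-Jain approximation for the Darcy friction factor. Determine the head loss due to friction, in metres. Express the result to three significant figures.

h_f ≈ 5.75 m

V = 4Q/(πD²) = 4·0.539/(π·0.476²) = 3.029 m/s
Re = VD/ν = 3.029·0.476/4.76×10^-7 = 3.03×10^6 → turbulent
ε/D = 0.0015/476 = 3.15×10^-6
Swamee-Jain: f = 0.009871
h_f = f(L/D)V²/(2g) = 0.009871·(593/0.476)·3.029²/(2·9.81) = 5.750 m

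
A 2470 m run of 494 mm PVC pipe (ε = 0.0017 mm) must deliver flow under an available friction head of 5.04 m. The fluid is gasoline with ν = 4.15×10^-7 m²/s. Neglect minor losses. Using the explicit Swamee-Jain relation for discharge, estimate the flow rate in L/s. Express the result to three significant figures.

Swamee-Jain (Type II): Q = -0.965·√(gD⁵h_f/L)·ln[ε/(3.7D) + √(3.17ν²L/(gD³h_f))]
√(gD⁵h_f/L) = √(9.81·0.494⁵·5.04/2470) = 0.02427
ε/(3.7D) = 9.30×10^-7; √(3.17ν²L/(gD³h_f)) = 1.50×10^-5
Q = -0.965·0.02427·ln(1.597×10^-5) = 0.2586 m³/s
Check: V = 1.35 m/s, Re = 1.61×10^6, f = 0.01085, h_f = 5.04 m ≈ 5.04 m ✓

Q ≈ 259 L/s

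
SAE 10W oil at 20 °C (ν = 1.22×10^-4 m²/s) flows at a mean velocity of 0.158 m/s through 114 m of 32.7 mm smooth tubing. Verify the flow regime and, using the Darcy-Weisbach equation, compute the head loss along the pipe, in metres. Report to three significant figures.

Re = VD/ν = 0.158·0.03270/1.22×10^-4 = 42.3 → laminar (Re < 2300)
f = 64/Re = 1.511
h_f = f(L/D)V²/(2g) = 1.511·(114/0.03270)·0.158²/(2·9.81) = 6.704 m

h_f ≈ 6.70 m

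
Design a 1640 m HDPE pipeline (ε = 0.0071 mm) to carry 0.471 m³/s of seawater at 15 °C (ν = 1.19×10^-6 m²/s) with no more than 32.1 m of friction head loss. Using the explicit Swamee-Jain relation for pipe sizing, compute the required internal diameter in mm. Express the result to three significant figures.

Swamee-Jain (Type III): D = 0.66·[ε^1.25·(LQ²/(gh_f))^4.75 + ν·Q^9.4·(L/(gh_f))^5.2]^0.04
LQ²/(gh_f) = 1.155; L/(gh_f) = 5.208
Term 1 = ε^1.25·(…)^4.75 = 7.28×10^-7; Term 2 = ν·Q^9.4·(…)^5.2 = 5.35×10^-6
D = 0.66·(7.28×10^-7 + 5.35×10^-6)^0.04 = 0.4082 m = 408 mm
Check: V = 3.60 m/s, Re = 1.23×10^6, f = 0.01168, h_f = 31.0 m ≈ 32.1 m ✓

D ≈ 408 mm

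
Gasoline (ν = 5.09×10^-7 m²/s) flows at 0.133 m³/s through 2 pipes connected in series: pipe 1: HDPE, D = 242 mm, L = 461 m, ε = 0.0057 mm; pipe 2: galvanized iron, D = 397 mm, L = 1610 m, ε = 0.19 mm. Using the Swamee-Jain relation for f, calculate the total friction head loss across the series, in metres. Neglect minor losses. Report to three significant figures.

H ≈ 13.6 m

Pipe 1: V = 2.892 m/s, Re = 1.37×10^6, ε/D = 2.36×10^-5, f = 0.01167, h_1 = f(L/D)V²/2g = 9.474 m
Pipe 2: V = 1.074 m/s, Re = 8.38×10^5, ε/D = 4.79×10^-4, f = 0.01725, h_2 = f(L/D)V²/2g = 4.117 m
Series → Q common, losses add: H = Σh = 13.59 m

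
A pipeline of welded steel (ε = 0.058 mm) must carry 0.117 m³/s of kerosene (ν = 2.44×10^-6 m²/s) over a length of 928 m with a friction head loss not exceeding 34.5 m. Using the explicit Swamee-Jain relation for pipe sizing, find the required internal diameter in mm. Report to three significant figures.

D ≈ 223 mm

Swamee-Jain (Type III): D = 0.66·[ε^1.25·(LQ²/(gh_f))^4.75 + ν·Q^9.4·(L/(gh_f))^5.2]^0.04
LQ²/(gh_f) = 0.03753; L/(gh_f) = 2.742
Term 1 = ε^1.25·(…)^4.75 = 8.57×10^-13; Term 2 = ν·Q^9.4·(…)^5.2 = 8.06×10^-13
D = 0.66·(8.57×10^-13 + 8.06×10^-13)^0.04 = 0.2230 m = 223 mm
Check: V = 2.99 m/s, Re = 2.74×10^5, f = 0.01693, h_f = 32.2 m ≈ 34.5 m ✓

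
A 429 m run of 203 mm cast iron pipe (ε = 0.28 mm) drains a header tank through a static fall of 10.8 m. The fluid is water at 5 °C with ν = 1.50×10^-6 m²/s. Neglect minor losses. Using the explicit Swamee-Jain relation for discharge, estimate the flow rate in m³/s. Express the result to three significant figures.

Q ≈ 0.0690 m³/s

Swamee-Jain (Type II): Q = -0.965·√(gD⁵h_f/L)·ln[ε/(3.7D) + √(3.17ν²L/(gD³h_f))]
√(gD⁵h_f/L) = √(9.81·0.203⁵·10.8/429) = 0.009227
ε/(3.7D) = 3.73×10^-4; √(3.17ν²L/(gD³h_f)) = 5.88×10^-5
Q = -0.965·0.009227·ln(4.315×10^-4) = 0.06899 m³/s
Check: V = 2.13 m/s, Re = 2.88×10^5, f = 0.02223, h_f = 10.9 m ≈ 10.8 m ✓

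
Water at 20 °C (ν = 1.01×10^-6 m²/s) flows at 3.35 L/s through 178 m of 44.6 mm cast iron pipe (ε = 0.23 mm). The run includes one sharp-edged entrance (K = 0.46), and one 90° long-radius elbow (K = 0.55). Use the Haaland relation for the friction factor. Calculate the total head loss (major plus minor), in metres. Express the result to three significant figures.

H_L ≈ 29.8 m

V = 4Q/(πD²) = 2.144 m/s; V²/2g = 0.2344 m
Re = 9.47×10^4, ε/D = 0.00516 → f = 0.03159 (Haaland)
Major: h_f = f(L/D)·V²/2g = 0.03159·3991·0.2344 = 29.55 m
Minor: ΣK = 1.01; h_m = ΣK·V²/2g = 0.2367 m
Total H_L = 29.55 + 0.2367 = 29.79 m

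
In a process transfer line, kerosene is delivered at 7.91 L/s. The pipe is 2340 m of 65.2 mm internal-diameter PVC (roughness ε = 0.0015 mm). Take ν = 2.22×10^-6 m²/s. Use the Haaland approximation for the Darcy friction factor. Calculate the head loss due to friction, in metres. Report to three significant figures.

V = 4Q/(πD²) = 4·0.00791/(π·0.0652²) = 2.369 m/s
Re = VD/ν = 2.369·0.0652/2.22×10^-6 = 6.96×10^4 → turbulent
ε/D = 0.0015/65.2 = 2.30×10^-5
Haaland: f = 0.01932
h_f = f(L/D)V²/(2g) = 0.01932·(2340/0.0652)·2.369²/(2·9.81) = 198.4 m

h_f ≈ 198 m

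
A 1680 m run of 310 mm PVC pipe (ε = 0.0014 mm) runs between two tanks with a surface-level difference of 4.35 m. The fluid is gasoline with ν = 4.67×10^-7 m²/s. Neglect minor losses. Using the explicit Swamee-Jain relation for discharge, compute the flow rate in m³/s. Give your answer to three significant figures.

Swamee-Jain (Type II): Q = -0.965·√(gD⁵h_f/L)·ln[ε/(3.7D) + √(3.17ν²L/(gD³h_f))]
√(gD⁵h_f/L) = √(9.81·0.310⁵·4.35/1680) = 0.008528
ε/(3.7D) = 1.22×10^-6; √(3.17ν²L/(gD³h_f)) = 3.02×10^-5
Q = -0.965·0.008528·ln(3.145×10^-5) = 0.08531 m³/s
Check: V = 1.13 m/s, Re = 7.50×10^5, f = 0.01228, h_f = 4.34 m ≈ 4.35 m ✓

Q ≈ 0.0853 m³/s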